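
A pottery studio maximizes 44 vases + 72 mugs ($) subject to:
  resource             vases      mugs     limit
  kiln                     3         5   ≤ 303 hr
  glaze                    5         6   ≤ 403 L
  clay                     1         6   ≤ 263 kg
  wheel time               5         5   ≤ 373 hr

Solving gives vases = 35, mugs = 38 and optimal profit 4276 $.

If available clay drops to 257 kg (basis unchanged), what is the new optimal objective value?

Binding: glaze and clay. Non-binding: kiln (8 unused), wheel time (8 unused).
Slack constraints have shadow price 0 (complementary slackness).
Dual feasibility on the basic columns requires 5·y_glaze + 1·y_clay = 44, 6·y_glaze + 6·y_clay = 72.
→ y_glaze = 8 and y_clay = 4.
Δz = y_clay·Δb = 4 × (-6) = -24, so new z* = 4276 − 24 = 4252.

4252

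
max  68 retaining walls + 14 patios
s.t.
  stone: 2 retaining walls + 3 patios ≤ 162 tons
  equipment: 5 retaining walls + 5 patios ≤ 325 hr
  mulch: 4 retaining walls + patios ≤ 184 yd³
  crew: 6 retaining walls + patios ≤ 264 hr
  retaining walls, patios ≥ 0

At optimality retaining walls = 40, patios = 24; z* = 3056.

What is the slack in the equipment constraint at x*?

equipment used = 5·40 + 5·24 = 320; slack = 325 − 320 = 5.

5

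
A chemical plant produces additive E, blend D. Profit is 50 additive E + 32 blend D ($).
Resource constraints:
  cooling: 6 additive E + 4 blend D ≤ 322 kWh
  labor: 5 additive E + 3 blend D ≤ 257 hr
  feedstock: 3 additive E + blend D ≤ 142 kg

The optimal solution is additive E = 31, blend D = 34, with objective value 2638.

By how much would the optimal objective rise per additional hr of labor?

4

At the optimum: cooling uses 322 of 322 (binding); labor uses 257 of 257 (binding); feedstock uses 127 of 142 (slack = 15).
Slack constraints have shadow price 0 (complementary slackness).
Dual feasibility on the basic columns requires 6·y_cooling + 5·y_labor = 50, 4·y_cooling + 3·y_labor = 32.
Solving: y_cooling = 5, y_labor = 4.
Shadow price of labor = 4.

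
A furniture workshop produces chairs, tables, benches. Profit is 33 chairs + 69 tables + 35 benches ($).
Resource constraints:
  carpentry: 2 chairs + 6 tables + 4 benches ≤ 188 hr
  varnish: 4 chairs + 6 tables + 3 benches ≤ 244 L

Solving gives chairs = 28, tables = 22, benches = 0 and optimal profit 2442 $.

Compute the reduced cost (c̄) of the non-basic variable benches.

-6

At the optimum: carpentry uses 188 of 188 (binding); varnish uses 244 of 244 (binding).
The binding rows give the dual system: 2·y_carpentry + 4·y_varnish = 33 and 6·y_carpentry + 6·y_varnish = 69.
This yields shadow prices y_carpentry = 6.5, y_varnish = 5.
Reduced cost of benches: c₃ − yᵀa₃ = 35 − (6.5·4 + 5·3) = 35 − 41 = -6.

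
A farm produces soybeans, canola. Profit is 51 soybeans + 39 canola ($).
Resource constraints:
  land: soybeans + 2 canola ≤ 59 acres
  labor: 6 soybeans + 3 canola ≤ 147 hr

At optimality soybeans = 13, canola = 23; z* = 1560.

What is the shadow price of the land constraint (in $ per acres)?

Check each constraint at x*: land 59/59 (tight); labor 147/147 (tight).
The binding rows give the dual system: 1·y_land + 6·y_labor = 51 and 2·y_land + 3·y_labor = 39.
Solving: y_land = 9, y_labor = 7.
Shadow price of land = 9.

9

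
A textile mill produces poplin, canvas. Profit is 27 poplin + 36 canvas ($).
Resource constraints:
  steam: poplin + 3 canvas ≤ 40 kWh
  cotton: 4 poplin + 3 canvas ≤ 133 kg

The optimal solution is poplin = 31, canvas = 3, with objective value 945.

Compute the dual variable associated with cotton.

5

Both steam and cotton are binding at x*.
Dual feasibility on the basic columns requires 1·y_steam + 4·y_cotton = 27, 3·y_steam + 3·y_cotton = 36.
→ y_steam = 7 and y_cotton = 5.
Shadow price of cotton = 5.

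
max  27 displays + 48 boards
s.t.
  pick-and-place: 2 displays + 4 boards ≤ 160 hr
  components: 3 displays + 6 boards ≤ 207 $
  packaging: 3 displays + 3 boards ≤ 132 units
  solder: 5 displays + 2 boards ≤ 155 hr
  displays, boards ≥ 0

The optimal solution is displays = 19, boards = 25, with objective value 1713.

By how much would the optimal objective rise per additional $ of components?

Binding: components and packaging. Non-binding: pick-and-place (22 unused), solder (10 unused).
Since pick-and-place, solder are not tight, their duals are 0.
The binding rows give the dual system: 3·y_components + 3·y_packaging = 27 and 6·y_components + 3·y_packaging = 48.
→ y_components = 7 and y_packaging = 2.
Shadow price of components = 7.

7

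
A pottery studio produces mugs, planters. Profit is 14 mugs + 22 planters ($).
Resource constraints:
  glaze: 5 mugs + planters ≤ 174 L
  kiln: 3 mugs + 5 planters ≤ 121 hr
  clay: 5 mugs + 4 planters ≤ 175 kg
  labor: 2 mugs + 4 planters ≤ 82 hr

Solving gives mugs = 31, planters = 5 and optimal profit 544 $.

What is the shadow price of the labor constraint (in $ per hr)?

Check each constraint at x*: glaze 160/174 (slack 14); kiln 118/121 (slack 3); clay 175/175 (tight); labor 82/82 (tight).
By complementary slackness, y = 0 for the non-binding constraints.
From A_Bᵀ y = c: 5·y_clay + 2·y_labor = 14; 4·y_clay + 4·y_labor = 22.
This yields shadow prices y_clay = 1, y_labor = 4.5.
Shadow price of labor = 4.5.

4.5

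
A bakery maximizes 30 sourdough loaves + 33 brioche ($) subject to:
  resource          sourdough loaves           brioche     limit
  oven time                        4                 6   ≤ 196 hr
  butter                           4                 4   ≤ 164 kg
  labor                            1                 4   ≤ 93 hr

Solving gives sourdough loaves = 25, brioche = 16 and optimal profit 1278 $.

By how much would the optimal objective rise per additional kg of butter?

6

At the optimum: oven time uses 196 of 196 (binding); butter uses 164 of 164 (binding); labor uses 89 of 93 (slack = 4).
By complementary slackness, y = 0 for the non-binding constraint.
From A_Bᵀ y = c: 4·y_oven time + 4·y_butter = 30; 6·y_oven time + 4·y_butter = 33.
→ y_oven time = 1.5 and y_butter = 6.
Shadow price of butter = 6.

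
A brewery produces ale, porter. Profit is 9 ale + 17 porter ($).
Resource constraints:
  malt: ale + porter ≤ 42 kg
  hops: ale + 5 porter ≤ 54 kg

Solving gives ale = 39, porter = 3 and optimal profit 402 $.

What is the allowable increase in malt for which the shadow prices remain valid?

Binding constraints: malt, hops. The basis is B = [[1,1],[1,5]] with det 4.
Per unit increase in malt, x* moves by d = (1.25, -0.25).
The basis stays optimal until porter reaches 0; allowable increase = 12 kg.

12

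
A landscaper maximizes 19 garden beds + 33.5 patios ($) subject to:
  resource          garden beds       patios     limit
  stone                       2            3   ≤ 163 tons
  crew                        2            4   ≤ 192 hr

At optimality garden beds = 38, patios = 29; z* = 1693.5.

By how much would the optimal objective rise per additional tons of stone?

4.5

At the optimum: stone uses 163 of 163 (binding); crew uses 192 of 192 (binding).
Dual feasibility on the basic columns requires 2·y_stone + 2·y_crew = 19, 3·y_stone + 4·y_crew = 33.5.
Solving: y_stone = 4.5, y_crew = 5.
Shadow price of stone = 4.5.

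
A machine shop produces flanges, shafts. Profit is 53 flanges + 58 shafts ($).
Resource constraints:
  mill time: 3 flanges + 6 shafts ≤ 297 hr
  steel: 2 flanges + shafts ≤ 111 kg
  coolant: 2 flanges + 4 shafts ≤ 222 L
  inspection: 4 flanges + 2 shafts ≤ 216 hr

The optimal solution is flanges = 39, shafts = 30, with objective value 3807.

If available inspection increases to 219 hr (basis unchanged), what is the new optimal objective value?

3831

Check each constraint at x*: mill time 297/297 (tight); steel 108/111 (slack 3); coolant 198/222 (slack 24); inspection 216/216 (tight).
Slack constraints have shadow price 0 (complementary slackness).
Dual feasibility on the basic columns requires 3·y_mill time + 4·y_inspection = 53, 6·y_mill time + 2·y_inspection = 58.
→ y_mill time = 7 and y_inspection = 8.
Δz = y_inspection·Δb = 8 × (3) = 24, so new z* = 3807 + 24 = 3831.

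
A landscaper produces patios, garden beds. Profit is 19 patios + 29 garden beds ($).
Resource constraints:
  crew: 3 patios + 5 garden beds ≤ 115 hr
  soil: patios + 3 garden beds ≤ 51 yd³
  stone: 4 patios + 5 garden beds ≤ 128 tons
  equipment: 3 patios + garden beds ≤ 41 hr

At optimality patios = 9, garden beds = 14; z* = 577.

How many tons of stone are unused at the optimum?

stone used = 4·9 + 5·14 = 106; slack = 128 − 106 = 22.

22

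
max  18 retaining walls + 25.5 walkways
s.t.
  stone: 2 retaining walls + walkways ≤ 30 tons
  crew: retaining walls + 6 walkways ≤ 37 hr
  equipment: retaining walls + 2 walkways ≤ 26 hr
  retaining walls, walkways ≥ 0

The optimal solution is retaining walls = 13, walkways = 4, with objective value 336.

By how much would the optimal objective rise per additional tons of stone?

7.5

Check each constraint at x*: stone 30/30 (tight); crew 37/37 (tight); equipment 21/26 (slack 5).
Slack constraints have shadow price 0 (complementary slackness).
Dual feasibility on the basic columns requires 2·y_stone + 1·y_crew = 18, 1·y_stone + 6·y_crew = 25.5.
→ y_stone = 7.5 and y_crew = 3.
Shadow price of stone = 7.5.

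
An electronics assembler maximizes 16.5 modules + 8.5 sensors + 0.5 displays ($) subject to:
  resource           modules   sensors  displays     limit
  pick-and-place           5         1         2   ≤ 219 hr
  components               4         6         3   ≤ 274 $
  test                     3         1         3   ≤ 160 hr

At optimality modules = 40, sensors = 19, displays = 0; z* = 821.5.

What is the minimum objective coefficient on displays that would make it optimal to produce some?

Binding: pick-and-place and components. Non-binding: test (21 unused).
By complementary slackness, y = 0 for the non-binding constraint.
Dual feasibility on the basic columns requires 5·y_pick-and-place + 4·y_components = 16.5, 1·y_pick-and-place + 6·y_components = 8.5.
→ y_pick-and-place = 2.5 and y_components = 1.
displays enters the basis when its profit ≥ yᵀa₃ = 2.5·2 + 1·3 = 8.

8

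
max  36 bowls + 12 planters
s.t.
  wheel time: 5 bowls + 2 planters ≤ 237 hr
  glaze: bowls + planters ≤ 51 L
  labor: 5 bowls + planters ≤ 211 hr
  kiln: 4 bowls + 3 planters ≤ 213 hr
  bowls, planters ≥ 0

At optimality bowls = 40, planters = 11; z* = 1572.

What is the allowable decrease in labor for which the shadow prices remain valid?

160

Binding constraints: glaze, labor. The basis is B = [[1,1],[5,1]] with det -4.
Per unit decrease in labor, x* moves by d = (-0.25, 0.25).
The basis stays optimal until bowls reaches 0; allowable decrease = 160 hr.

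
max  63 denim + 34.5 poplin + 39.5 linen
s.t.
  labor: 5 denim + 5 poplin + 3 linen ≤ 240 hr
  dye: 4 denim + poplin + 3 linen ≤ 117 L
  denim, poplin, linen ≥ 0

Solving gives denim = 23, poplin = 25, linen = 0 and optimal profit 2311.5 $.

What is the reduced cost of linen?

-4

Both labor and dye are binding at x*.
The binding rows give the dual system: 5·y_labor + 4·y_dye = 63 and 5·y_labor + 1·y_dye = 34.5.
→ y_labor = 5 and y_dye = 9.5.
Reduced cost of linen: c₃ − yᵀa₃ = 39.5 − (5·3 + 9.5·3) = 39.5 − 43.5 = -4.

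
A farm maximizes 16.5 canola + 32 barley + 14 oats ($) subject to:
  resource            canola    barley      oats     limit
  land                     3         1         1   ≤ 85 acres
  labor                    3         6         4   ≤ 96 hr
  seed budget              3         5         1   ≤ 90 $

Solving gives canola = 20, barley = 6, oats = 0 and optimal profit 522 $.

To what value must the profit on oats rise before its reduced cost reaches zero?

19

Check each constraint at x*: land 66/85 (slack 19); labor 96/96 (tight); seed budget 90/90 (tight).
Since land is not tight, its dual is 0.
Dual feasibility on the basic columns requires 3·y_labor + 3·y_seed budget = 16.5, 6·y_labor + 5·y_seed budget = 32.
This yields shadow prices y_labor = 4.5, y_seed budget = 1.
oats enters the basis when its profit ≥ yᵀa₃ = 4.5·4 + 1·1 = 19.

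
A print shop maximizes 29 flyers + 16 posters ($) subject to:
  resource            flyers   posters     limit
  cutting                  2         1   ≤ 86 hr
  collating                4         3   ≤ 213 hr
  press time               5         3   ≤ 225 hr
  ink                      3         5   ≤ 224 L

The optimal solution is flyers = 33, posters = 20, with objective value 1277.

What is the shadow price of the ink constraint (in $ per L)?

0

Check each constraint at x*: cutting 86/86 (tight); collating 192/213 (slack 21); press time 225/225 (tight); ink 199/224 (slack 25).
Since collating, ink are not tight, their duals are 0.
Dual feasibility on the basic columns requires 2·y_cutting + 5·y_press time = 29, 1·y_cutting + 3·y_press time = 16.
Solving: y_cutting = 7, y_press time = 3.
Shadow price of ink = 0.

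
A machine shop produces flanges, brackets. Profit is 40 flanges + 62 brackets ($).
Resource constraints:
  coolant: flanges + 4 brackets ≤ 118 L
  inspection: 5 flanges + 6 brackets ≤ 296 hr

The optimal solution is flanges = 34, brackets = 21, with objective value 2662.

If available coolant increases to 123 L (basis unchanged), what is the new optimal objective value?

Check each constraint at x*: coolant 118/118 (tight); inspection 296/296 (tight).
Dual feasibility on the basic columns requires 1·y_coolant + 5·y_inspection = 40, 4·y_coolant + 6·y_inspection = 62.
Solving: y_coolant = 5, y_inspection = 7.
Δz = y_coolant·Δb = 5 × (5) = 25, so new z* = 2662 + 25 = 2687.

2687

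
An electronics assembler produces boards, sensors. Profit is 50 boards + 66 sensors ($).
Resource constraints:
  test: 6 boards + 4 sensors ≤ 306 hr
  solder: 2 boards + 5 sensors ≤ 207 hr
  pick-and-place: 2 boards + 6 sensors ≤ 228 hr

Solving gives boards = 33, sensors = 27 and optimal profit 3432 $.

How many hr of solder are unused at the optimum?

solder used = 2·33 + 5·27 = 201; slack = 207 − 201 = 6.

6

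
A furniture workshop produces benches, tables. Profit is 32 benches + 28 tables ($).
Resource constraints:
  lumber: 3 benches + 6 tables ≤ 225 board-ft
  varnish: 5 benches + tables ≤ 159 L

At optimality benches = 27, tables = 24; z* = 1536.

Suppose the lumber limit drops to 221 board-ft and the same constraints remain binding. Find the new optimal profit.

1520

At the optimum: lumber uses 225 of 225 (binding); varnish uses 159 of 159 (binding).
The binding rows give the dual system: 3·y_lumber + 5·y_varnish = 32 and 6·y_lumber + 1·y_varnish = 28.
→ y_lumber = 4 and y_varnish = 4.
Δz = y_lumber·Δb = 4 × (-4) = -16, so new z* = 1536 − 16 = 1520.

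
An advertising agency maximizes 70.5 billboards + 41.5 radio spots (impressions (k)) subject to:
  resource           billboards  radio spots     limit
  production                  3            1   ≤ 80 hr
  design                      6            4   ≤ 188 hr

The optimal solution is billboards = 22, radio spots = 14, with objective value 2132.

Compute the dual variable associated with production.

At the optimum: production uses 80 of 80 (binding); design uses 188 of 188 (binding).
Dual feasibility on the basic columns requires 3·y_production + 6·y_design = 70.5, 1·y_production + 4·y_design = 41.5.
This yields shadow prices y_production = 5.5, y_design = 9.
Shadow price of production = 5.5.

5.5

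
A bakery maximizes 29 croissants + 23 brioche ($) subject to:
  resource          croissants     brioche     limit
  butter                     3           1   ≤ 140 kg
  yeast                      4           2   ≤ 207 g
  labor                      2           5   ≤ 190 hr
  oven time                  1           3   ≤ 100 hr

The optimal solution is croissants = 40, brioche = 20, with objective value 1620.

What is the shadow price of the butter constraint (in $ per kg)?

Check each constraint at x*: butter 140/140 (tight); yeast 200/207 (slack 7); labor 180/190 (slack 10); oven time 100/100 (tight).
Slack constraints have shadow price 0 (complementary slackness).
From A_Bᵀ y = c: 3·y_butter + 1·y_oven time = 29; 1·y_butter + 3·y_oven time = 23.
This yields shadow prices y_butter = 8, y_oven time = 5.
Shadow price of butter = 8.

8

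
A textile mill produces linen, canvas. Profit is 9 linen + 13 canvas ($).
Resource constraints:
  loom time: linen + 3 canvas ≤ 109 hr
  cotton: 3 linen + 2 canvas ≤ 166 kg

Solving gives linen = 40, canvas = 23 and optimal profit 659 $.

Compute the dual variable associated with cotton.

2

Check each constraint at x*: loom time 109/109 (tight); cotton 166/166 (tight).
The binding rows give the dual system: 1·y_loom time + 3·y_cotton = 9 and 3·y_loom time + 2·y_cotton = 13.
This yields shadow prices y_loom time = 3, y_cotton = 2.
Shadow price of cotton = 2.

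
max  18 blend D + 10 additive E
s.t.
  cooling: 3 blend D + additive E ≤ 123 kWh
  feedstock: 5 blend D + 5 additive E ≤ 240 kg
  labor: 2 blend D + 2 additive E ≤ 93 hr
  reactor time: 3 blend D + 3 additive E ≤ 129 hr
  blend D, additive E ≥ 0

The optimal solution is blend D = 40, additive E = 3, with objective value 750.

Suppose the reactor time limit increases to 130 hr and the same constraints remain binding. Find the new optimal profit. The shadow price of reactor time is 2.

752

Δb = 1, so new z* = 750 + (2)·(1) = 750 + 2 = 752.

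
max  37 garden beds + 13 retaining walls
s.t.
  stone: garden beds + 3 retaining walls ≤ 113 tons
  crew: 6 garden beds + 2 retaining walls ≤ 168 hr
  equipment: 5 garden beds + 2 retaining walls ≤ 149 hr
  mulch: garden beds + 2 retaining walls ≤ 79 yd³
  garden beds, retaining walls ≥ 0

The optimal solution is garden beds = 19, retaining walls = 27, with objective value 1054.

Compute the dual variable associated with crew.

4.5

Check each constraint at x*: stone 100/113 (slack 13); crew 168/168 (tight); equipment 149/149 (tight); mulch 73/79 (slack 6).
By complementary slackness, y = 0 for the non-binding constraints.
The binding rows give the dual system: 6·y_crew + 5·y_equipment = 37 and 2·y_crew + 2·y_equipment = 13.
This yields shadow prices y_crew = 4.5, y_equipment = 2.
Shadow price of crew = 4.5.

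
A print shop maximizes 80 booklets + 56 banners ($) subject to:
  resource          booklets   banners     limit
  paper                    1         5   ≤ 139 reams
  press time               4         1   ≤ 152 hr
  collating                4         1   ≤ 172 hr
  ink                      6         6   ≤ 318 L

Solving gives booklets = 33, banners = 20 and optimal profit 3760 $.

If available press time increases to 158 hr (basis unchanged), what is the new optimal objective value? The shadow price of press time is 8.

Δb = 6, so new z* = 3760 + (8)·(6) = 3760 + 48 = 3808.

3808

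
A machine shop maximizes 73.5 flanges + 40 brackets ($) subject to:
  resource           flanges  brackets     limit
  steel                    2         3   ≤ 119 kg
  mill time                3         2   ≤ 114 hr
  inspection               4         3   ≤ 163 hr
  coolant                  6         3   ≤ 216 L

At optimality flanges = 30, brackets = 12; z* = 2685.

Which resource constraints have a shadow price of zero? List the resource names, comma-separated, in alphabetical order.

inspection, steel

steel: 96/119 (slack 23)
mill time: 114/114 (binding)
inspection: 156/163 (slack 7)
coolant: 216/216 (binding)
By complementary slackness, a constraint with positive slack has shadow price 0 → inspection, steel.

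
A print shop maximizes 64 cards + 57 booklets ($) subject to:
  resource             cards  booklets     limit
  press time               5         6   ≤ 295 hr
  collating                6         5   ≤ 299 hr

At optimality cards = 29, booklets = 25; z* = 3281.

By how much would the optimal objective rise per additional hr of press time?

Check each constraint at x*: press time 295/295 (tight); collating 299/299 (tight).
From A_Bᵀ y = c: 5·y_press time + 6·y_collating = 64; 6·y_press time + 5·y_collating = 57.
This yields shadow prices y_press time = 2, y_collating = 9.
Shadow price of press time = 2.

2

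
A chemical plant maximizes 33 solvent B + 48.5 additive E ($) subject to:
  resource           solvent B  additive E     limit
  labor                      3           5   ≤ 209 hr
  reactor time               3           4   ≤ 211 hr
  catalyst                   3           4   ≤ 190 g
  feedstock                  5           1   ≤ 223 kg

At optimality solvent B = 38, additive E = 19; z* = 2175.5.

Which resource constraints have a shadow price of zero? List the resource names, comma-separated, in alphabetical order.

labor: 209/209 (binding)
reactor time: 190/211 (slack 21)
catalyst: 190/190 (binding)
feedstock: 209/223 (slack 14)
By complementary slackness, a constraint with positive slack has shadow price 0 → feedstock, reactor time.

feedstock, reactor time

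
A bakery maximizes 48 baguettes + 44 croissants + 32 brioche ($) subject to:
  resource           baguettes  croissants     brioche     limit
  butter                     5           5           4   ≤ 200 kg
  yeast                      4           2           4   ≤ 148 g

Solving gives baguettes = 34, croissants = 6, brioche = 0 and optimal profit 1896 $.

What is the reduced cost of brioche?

-8

Both butter and yeast are binding at x*.
Dual feasibility on the basic columns requires 5·y_butter + 4·y_yeast = 48, 5·y_butter + 2·y_yeast = 44.
This yields shadow prices y_butter = 8, y_yeast = 2.
Reduced cost of brioche: c₃ − yᵀa₃ = 32 − (8·4 + 2·4) = 32 − 40 = -8.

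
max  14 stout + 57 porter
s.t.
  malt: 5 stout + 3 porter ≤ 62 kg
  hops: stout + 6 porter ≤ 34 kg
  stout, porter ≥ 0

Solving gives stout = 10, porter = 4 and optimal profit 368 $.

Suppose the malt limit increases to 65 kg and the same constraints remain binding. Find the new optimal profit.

371

Both malt and hops are binding at x*.
Dual feasibility on the basic columns requires 5·y_malt + 1·y_hops = 14, 3·y_malt + 6·y_hops = 57.
Solving: y_malt = 1, y_hops = 9.
Δz = y_malt·Δb = 1 × (3) = 3, so new z* = 368 + 3 = 371.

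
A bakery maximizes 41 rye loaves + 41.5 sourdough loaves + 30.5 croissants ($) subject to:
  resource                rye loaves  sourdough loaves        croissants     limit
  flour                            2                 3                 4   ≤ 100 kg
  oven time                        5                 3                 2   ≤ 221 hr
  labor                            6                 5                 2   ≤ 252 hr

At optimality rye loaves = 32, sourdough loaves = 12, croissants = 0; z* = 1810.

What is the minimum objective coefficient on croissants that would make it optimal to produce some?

32

Check each constraint at x*: flour 100/100 (tight); oven time 196/221 (slack 25); labor 252/252 (tight).
Since oven time is not tight, its dual is 0.
The binding rows give the dual system: 2·y_flour + 6·y_labor = 41 and 3·y_flour + 5·y_labor = 41.5.
Solving: y_flour = 5.5, y_labor = 5.
croissants enters the basis when its profit ≥ yᵀa₃ = 5.5·4 + 5·2 = 32.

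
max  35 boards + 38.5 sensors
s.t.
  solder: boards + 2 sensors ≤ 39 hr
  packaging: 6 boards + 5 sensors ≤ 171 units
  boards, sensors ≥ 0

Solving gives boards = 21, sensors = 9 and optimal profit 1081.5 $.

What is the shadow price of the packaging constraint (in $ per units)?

Check each constraint at x*: solder 39/39 (tight); packaging 171/171 (tight).
Dual feasibility on the basic columns requires 1·y_solder + 6·y_packaging = 35, 2·y_solder + 5·y_packaging = 38.5.
→ y_solder = 8 and y_packaging = 4.5.
Shadow price of packaging = 4.5.

4.5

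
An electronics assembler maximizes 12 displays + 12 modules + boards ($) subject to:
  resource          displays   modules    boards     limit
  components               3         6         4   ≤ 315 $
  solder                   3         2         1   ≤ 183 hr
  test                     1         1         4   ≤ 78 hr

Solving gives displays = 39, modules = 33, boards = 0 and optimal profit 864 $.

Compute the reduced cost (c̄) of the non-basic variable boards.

At the optimum: components uses 315 of 315 (binding); solder uses 183 of 183 (binding); test uses 72 of 78 (slack = 6).
Since test is not tight, its dual is 0.
From A_Bᵀ y = c: 3·y_components + 3·y_solder = 12; 6·y_components + 2·y_solder = 12.
Solving: y_components = 1, y_solder = 3.
Reduced cost of boards: c₃ − yᵀa₃ = 1 − (1·4 + 3·1) = 1 − 7 = -6.

-6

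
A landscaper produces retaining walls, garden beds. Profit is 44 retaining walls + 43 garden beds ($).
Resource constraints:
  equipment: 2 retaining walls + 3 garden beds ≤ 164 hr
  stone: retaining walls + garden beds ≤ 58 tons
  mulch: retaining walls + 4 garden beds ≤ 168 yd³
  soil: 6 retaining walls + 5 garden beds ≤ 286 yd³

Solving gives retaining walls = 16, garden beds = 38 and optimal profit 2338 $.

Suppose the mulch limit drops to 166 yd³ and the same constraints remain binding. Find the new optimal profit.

Binding: mulch and soil. Non-binding: equipment (18 unused), stone (4 unused).
By complementary slackness, y = 0 for the non-binding constraints.
The binding rows give the dual system: 1·y_mulch + 6·y_soil = 44 and 4·y_mulch + 5·y_soil = 43.
This yields shadow prices y_mulch = 2, y_soil = 7.
Δz = y_mulch·Δb = 2 × (-2) = -4, so new z* = 2338 − 4 = 2334.

2334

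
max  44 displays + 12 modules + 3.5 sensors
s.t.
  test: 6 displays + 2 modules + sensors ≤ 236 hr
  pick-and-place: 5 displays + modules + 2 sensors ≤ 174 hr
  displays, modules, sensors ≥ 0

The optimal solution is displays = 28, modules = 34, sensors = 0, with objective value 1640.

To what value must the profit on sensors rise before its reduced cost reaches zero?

12

At the optimum: test uses 236 of 236 (binding); pick-and-place uses 174 of 174 (binding).
Dual feasibility on the basic columns requires 6·y_test + 5·y_pick-and-place = 44, 2·y_test + 1·y_pick-and-place = 12.
This yields shadow prices y_test = 4, y_pick-and-place = 4.
sensors enters the basis when its profit ≥ yᵀa₃ = 4·1 + 4·2 = 12.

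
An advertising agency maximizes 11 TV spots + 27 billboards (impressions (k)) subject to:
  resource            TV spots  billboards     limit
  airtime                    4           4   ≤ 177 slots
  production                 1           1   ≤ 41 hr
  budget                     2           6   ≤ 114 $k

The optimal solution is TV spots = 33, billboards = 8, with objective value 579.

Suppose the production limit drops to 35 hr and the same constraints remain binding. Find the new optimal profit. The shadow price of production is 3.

Δb = -6, so new z* = 579 + (3)·(-6) = 579 − 18 = 561.

561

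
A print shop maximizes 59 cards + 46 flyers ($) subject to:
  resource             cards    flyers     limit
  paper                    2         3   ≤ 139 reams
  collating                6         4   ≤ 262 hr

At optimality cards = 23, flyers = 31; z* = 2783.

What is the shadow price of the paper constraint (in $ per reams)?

4

Check each constraint at x*: paper 139/139 (tight); collating 262/262 (tight).
From A_Bᵀ y = c: 2·y_paper + 6·y_collating = 59; 3·y_paper + 4·y_collating = 46.
→ y_paper = 4 and y_collating = 8.5.
Shadow price of paper = 4.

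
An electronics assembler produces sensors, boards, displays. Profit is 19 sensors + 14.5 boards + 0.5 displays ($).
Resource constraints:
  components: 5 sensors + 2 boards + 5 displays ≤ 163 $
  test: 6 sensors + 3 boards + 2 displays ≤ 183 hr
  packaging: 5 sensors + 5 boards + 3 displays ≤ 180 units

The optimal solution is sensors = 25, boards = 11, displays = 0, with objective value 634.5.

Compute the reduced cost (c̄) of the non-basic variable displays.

Binding: test and packaging. Non-binding: components (16 unused).
By complementary slackness, y = 0 for the non-binding constraint.
The binding rows give the dual system: 6·y_test + 5·y_packaging = 19 and 3·y_test + 5·y_packaging = 14.5.
→ y_test = 1.5 and y_packaging = 2.
Reduced cost of displays: c₃ − yᵀa₃ = 0.5 − (1.5·2 + 2·3) = 0.5 − 9 = -8.5.

-8.5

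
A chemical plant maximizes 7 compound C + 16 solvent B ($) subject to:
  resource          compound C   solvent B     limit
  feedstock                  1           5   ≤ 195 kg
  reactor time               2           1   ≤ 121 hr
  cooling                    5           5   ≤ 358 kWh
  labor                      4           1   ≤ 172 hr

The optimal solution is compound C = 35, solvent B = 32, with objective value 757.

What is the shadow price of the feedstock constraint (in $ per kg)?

3

Binding: feedstock and labor. Non-binding: reactor time (19 unused), cooling (23 unused).
Slack constraints have shadow price 0 (complementary slackness).
The binding rows give the dual system: 1·y_feedstock + 4·y_labor = 7 and 5·y_feedstock + 1·y_labor = 16.
→ y_feedstock = 3 and y_labor = 1.
Shadow price of feedstock = 3.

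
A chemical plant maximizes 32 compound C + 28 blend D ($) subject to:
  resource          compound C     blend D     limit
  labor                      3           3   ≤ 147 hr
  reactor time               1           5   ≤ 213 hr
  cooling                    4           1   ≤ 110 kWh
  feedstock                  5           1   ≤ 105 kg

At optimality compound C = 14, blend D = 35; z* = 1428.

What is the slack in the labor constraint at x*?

labor used = 3·14 + 3·35 = 147; slack = 147 − 147 = 0.

0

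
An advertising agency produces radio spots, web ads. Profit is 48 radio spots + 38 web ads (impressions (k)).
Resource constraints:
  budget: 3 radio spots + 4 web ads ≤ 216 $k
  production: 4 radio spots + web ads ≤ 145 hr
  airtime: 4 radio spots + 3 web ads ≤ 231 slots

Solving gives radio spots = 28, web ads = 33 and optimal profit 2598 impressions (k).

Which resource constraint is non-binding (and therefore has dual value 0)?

airtime

budget: 216/216 (binding)
production: 145/145 (binding)
airtime: 211/231 (slack 20)
By complementary slackness, a constraint with positive slack has shadow price 0 → airtime.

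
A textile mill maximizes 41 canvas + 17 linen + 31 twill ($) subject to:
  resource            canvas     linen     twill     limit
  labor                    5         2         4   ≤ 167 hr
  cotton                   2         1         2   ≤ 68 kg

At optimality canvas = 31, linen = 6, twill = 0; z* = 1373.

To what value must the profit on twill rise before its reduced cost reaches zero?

34

Both labor and cotton are binding at x*.
Dual feasibility on the basic columns requires 5·y_labor + 2·y_cotton = 41, 2·y_labor + 1·y_cotton = 17.
→ y_labor = 7 and y_cotton = 3.
twill enters the basis when its profit ≥ yᵀa₃ = 7·4 + 3·2 = 34.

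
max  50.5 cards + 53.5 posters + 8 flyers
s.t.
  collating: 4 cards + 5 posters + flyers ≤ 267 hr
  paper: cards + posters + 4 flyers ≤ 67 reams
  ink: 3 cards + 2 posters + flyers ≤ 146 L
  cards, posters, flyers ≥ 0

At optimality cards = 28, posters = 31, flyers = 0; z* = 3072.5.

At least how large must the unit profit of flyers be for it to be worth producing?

Binding: collating and ink. Non-binding: paper (8 unused).
Slack constraints have shadow price 0 (complementary slackness).
The binding rows give the dual system: 4·y_collating + 3·y_ink = 50.5 and 5·y_collating + 2·y_ink = 53.5.
This yields shadow prices y_collating = 8.5, y_ink = 5.5.
flyers enters the basis when its profit ≥ yᵀa₃ = 8.5·1 + 5.5·1 = 14.

14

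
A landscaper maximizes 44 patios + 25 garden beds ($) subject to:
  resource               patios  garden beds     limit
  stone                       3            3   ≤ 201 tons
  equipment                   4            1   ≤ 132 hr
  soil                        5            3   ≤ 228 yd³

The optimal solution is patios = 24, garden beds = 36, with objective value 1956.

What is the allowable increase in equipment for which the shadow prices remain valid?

50.4

Binding constraints: equipment, soil. The basis is B = [[4,1],[5,3]] with det 7.
Per unit increase in equipment, x* moves by d = (0.4286, -0.7143).
The basis stays optimal until garden beds reaches 0; allowable increase = 50.4 hr.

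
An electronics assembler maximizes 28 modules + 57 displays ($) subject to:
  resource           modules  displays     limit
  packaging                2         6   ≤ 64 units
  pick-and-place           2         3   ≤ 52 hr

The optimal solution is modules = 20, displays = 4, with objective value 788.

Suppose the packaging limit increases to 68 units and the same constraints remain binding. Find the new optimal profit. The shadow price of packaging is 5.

808

Δb = 4, so new z* = 788 + (5)·(4) = 788 + 20 = 808.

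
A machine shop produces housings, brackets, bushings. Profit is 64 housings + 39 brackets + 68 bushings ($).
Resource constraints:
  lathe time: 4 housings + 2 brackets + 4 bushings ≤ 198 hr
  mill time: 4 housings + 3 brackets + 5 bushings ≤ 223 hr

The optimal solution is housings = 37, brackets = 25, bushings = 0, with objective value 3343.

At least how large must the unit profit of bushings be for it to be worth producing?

Both lathe time and mill time are binding at x*.
The binding rows give the dual system: 4·y_lathe time + 4·y_mill time = 64 and 2·y_lathe time + 3·y_mill time = 39.
→ y_lathe time = 9 and y_mill time = 7.
bushings enters the basis when its profit ≥ yᵀa₃ = 9·4 + 7·5 = 71.

71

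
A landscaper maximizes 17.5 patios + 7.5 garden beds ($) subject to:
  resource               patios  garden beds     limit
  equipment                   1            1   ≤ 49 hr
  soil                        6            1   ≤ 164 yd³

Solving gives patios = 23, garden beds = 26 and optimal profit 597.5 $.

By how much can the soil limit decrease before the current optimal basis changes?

115

Binding constraints: equipment, soil. The basis is B = [[1,1],[6,1]] with det -5.
Per unit decrease in soil, x* moves by d = (-0.2, 0.2).
The basis stays optimal until patios reaches 0; allowable decrease = 115 yd³.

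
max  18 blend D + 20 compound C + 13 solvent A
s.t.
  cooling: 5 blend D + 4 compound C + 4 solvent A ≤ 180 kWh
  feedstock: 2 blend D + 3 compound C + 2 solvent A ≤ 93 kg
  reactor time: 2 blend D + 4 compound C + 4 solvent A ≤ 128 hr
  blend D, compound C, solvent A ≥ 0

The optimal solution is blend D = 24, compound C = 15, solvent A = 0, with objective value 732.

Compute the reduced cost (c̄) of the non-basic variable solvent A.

Binding: cooling and feedstock. Non-binding: reactor time (20 unused).
By complementary slackness, y = 0 for the non-binding constraint.
From A_Bᵀ y = c: 5·y_cooling + 2·y_feedstock = 18; 4·y_cooling + 3·y_feedstock = 20.
→ y_cooling = 2 and y_feedstock = 4.
Reduced cost of solvent A: c₃ − yᵀa₃ = 13 − (2·4 + 4·2) = 13 − 16 = -3.

-3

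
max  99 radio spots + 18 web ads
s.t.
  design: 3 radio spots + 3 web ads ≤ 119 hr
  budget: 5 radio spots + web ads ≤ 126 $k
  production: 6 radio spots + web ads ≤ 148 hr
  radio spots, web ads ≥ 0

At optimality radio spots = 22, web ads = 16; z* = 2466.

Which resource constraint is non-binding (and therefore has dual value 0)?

design

design: 114/119 (slack 5)
budget: 126/126 (binding)
production: 148/148 (binding)
By complementary slackness, a constraint with positive slack has shadow price 0 → design.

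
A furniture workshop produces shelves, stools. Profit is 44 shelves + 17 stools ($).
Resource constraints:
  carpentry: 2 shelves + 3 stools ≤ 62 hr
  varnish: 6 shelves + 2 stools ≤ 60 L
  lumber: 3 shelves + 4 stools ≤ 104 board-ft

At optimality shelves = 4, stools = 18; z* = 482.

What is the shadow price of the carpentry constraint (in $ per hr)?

1

At the optimum: carpentry uses 62 of 62 (binding); varnish uses 60 of 60 (binding); lumber uses 84 of 104 (slack = 20).
Slack constraints have shadow price 0 (complementary slackness).
Dual feasibility on the basic columns requires 2·y_carpentry + 6·y_varnish = 44, 3·y_carpentry + 2·y_varnish = 17.
Solving: y_carpentry = 1, y_varnish = 7.
Shadow price of carpentry = 1.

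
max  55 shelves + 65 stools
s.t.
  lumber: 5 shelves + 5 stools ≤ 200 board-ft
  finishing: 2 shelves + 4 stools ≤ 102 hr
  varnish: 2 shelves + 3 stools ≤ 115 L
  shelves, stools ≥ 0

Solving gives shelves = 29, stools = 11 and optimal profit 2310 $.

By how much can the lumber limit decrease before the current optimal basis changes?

72.5

Binding constraints: lumber, finishing. The basis is B = [[5,5],[2,4]] with det 10.
Per unit decrease in lumber, x* moves by d = (-0.4, 0.2).
The basis stays optimal until shelves reaches 0; allowable decrease = 72.5 board-ft.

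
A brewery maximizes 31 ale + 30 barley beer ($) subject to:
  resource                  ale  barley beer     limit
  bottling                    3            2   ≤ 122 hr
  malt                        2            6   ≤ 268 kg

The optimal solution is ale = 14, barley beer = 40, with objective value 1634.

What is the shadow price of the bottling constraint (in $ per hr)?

At the optimum: bottling uses 122 of 122 (binding); malt uses 268 of 268 (binding).
From A_Bᵀ y = c: 3·y_bottling + 2·y_malt = 31; 2·y_bottling + 6·y_malt = 30.
Solving: y_bottling = 9, y_malt = 2.
Shadow price of bottling = 9.

9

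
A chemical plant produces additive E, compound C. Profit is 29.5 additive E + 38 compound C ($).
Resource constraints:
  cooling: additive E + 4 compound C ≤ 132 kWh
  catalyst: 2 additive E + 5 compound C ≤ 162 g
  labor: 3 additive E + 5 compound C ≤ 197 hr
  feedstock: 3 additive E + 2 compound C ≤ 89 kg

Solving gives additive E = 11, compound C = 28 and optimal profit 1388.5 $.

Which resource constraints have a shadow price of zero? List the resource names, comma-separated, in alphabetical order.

cooling: 123/132 (slack 9)
catalyst: 162/162 (binding)
labor: 173/197 (slack 24)
feedstock: 89/89 (binding)
By complementary slackness, a constraint with positive slack has shadow price 0 → cooling, labor.

cooling, labor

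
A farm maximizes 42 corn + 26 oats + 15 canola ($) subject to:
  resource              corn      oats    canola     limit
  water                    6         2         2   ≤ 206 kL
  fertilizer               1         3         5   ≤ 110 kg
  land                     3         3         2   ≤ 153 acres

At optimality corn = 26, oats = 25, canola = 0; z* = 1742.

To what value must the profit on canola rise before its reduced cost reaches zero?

Binding: water and land. Non-binding: fertilizer (9 unused).
Since fertilizer is not tight, its dual is 0.
The binding rows give the dual system: 6·y_water + 3·y_land = 42 and 2·y_water + 3·y_land = 26.
→ y_water = 4 and y_land = 6.
canola enters the basis when its profit ≥ yᵀa₃ = 4·2 + 6·2 = 20.

20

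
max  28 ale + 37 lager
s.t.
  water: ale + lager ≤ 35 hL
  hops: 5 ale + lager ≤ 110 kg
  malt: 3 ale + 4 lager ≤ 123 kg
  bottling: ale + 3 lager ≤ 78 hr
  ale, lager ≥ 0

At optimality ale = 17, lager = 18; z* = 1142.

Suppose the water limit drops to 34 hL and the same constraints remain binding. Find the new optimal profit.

At the optimum: water uses 35 of 35 (binding); hops uses 103 of 110 (slack = 7); malt uses 123 of 123 (binding); bottling uses 71 of 78 (slack = 7).
Since hops, bottling are not tight, their duals are 0.
The binding rows give the dual system: 1·y_water + 3·y_malt = 28 and 1·y_water + 4·y_malt = 37.
→ y_water = 1 and y_malt = 9.
Δz = y_water·Δb = 1 × (-1) = -1, so new z* = 1142 − 1 = 1141.

1141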